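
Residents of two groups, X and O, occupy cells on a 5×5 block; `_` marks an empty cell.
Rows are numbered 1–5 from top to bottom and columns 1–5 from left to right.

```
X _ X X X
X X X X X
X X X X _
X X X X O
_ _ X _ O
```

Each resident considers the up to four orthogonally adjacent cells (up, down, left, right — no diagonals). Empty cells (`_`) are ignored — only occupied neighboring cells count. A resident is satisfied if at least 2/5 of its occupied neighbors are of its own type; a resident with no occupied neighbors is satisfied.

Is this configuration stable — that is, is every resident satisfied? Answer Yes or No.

Yes

Row 1: (1,1)X 1/1 ✓ · (1,3)X 2/2 ✓ · (1,4)X 3/3 ✓ · (1,5)X 2/2 ✓
Row 2: (2,1)X 3/3 ✓ · (2,2)X 3/3 ✓ · (2,3)X 4/4 ✓ · (2,4)X 4/4 ✓ · (2,5)X 2/2 ✓
Row 3: (3,1)X 3/3 ✓ · (3,2)X 4/4 ✓ · (3,3)X 4/4 ✓ · (3,4)X 3/3 ✓
Row 4: (4,1)X 2/2 ✓ · (4,2)X 3/3 ✓ · (4,3)X 4/4 ✓ · (4,4)X 2/3 ✓ · (4,5)O 1/2 ✓
Row 5: (5,3)X 1/1 ✓ · (5,5)O 1/1 ✓
All meet the threshold, so the configuration is stable.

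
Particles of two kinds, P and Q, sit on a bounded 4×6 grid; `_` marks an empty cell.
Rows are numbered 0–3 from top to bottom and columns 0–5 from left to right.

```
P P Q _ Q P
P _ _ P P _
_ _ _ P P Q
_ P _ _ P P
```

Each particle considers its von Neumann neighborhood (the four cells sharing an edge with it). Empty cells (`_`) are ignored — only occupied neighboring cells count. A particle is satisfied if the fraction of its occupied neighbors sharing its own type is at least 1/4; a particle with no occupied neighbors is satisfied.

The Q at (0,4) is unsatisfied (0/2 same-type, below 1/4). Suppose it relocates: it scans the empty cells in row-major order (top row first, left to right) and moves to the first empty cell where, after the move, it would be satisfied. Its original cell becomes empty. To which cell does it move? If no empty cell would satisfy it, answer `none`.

(0,3)

Vacating (0,4). Empty cells in order:
  (0,3): 1/2 same-type → satisfied — stop here.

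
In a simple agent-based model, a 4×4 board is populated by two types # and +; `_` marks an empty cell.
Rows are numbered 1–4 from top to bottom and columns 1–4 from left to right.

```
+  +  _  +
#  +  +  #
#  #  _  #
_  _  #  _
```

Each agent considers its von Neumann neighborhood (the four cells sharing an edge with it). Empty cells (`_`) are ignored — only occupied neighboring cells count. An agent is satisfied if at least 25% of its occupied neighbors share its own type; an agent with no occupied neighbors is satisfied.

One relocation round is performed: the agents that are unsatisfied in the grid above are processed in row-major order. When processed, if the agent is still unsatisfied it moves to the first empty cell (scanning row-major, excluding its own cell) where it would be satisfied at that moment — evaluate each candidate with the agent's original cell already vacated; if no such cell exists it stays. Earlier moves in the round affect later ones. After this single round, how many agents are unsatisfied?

Initially unsatisfied (in order): (1,4).
  (1,4) → (1,3).
Resulting grid:
+ + + _
# + + #
# # _ #
_ _ # _
All satisfied now.

0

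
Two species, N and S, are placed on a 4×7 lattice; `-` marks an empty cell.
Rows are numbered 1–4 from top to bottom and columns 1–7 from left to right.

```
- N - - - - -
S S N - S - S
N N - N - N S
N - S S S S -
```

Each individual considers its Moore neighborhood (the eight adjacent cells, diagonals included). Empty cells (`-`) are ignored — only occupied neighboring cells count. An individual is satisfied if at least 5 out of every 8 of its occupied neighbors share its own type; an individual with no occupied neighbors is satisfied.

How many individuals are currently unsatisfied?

Row 1: (1,2)N 1/3 not
Row 2: (2,1)S 1/4 not · (2,2)S 1/5 not · (2,3)N 3/4 satisfied · (2,5)S 0/2 not · (2,7)S 1/2 not
Row 3: (3,1)N 2/4 not · (3,2)N 3/6 not · (3,4)N 1/5 not · (3,6)N 0/5 not · (3,7)S 2/3 satisfied
Row 4: (4,1)N 2/2 satisfied · (4,3)S 1/3 not · (4,4)S 2/3 satisfied · (4,5)S 2/4 not · (4,6)S 2/3 satisfied
Unsatisfied: (1,2), (2,1), (2,2), (2,5), (2,7), (3,1), (3,2), (3,4), (3,6), (4,3), (4,5) — 11 in total.

11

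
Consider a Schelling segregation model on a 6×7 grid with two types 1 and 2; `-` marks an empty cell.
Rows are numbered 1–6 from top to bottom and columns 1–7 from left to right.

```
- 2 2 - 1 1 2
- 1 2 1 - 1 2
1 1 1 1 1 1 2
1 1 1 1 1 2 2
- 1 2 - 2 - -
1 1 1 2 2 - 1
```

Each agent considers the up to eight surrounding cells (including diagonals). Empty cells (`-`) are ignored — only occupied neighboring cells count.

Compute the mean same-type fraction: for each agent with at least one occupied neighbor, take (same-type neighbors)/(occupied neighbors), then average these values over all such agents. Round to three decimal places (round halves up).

0.680

(1,2)2 2/3
(1,3)2 2/4
(1,5)1 3/3
(1,6)1 2/4
(1,7)2 1/3
(2,2)1 3/6
(2,3)2 2/7
(2,4)1 4/6
(2,6)1 4/7
(2,7)2 2/5
(3,1)1 4/4
(3,2)1 6/7
(3,3)1 7/8
(3,4)1 6/7
(3,5)1 6/7
(3,6)1 3/7
(3,7)2 3/5
(4,1)1 4/4
(4,2)1 6/7
(4,3)1 6/7
(4,4)1 5/7
(4,5)1 4/6
(4,6)2 3/6
(4,7)2 2/3
(5,2)1 6/7
(5,3)2 1/7
(5,5)2 3/5
(6,1)1 2/2
(6,2)1 3/4
(6,3)1 2/4
(6,4)2 3/4
(6,5)2 2/2
(6,7)1 — no occupied neighbors
Sum over 32 agents: 2/3 + 2/4 + 3/3 + 2/4 + 1/3 + 3/6 + 2/7 + 4/6 + 4/7 + 2/5 + 4/4 + 6/7 + 7/8 + 6/7 + 6/7 + 3/7 + 3/5 + 4/4 + 6/7 + 6/7 + 5/7 + 4/6 + 3/6 + 2/3 + 6/7 + 1/7 + 3/5 + 2/2 + 3/4 + 2/4 + 3/4 + 2/2 = 6093/280; mean = 6093/280 ÷ 32 = 6093/8960 = 0.680022… → 0.680.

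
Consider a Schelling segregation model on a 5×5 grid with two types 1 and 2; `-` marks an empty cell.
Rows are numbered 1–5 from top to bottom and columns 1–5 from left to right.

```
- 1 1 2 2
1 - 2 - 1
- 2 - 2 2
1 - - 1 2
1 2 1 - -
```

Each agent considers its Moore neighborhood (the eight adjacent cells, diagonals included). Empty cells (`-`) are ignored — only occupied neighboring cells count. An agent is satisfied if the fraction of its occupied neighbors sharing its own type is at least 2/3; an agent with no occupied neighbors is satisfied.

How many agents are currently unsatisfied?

Row 1: (1,2)1 2/3 ✓ · (1,3)1 1/3 ✗ · (1,4)2 2/4 ✗ · (1,5)2 1/2 ✗
Row 2: (2,1)1 1/2 ✗ · (2,3)2 3/5 ✗ · (2,5)1 0/4 ✗
Row 3: (3,2)2 1/3 ✗ · (3,4)2 3/5 ✗ · (3,5)2 2/4 ✗
Row 4: (4,1)1 1/3 ✗ · (4,4)1 1/4 ✗ · (4,5)2 2/3 ✓
Row 5: (5,1)1 1/2 ✗ · (5,2)2 0/3 ✗ · (5,3)1 1/2 ✗
Unsatisfied: (1,3), (1,4), (1,5), (2,1), (2,3), (2,5), (3,2), (3,4), (3,5), (4,1), (4,4), (5,1), (5,2), (5,3) — 14 in total.

14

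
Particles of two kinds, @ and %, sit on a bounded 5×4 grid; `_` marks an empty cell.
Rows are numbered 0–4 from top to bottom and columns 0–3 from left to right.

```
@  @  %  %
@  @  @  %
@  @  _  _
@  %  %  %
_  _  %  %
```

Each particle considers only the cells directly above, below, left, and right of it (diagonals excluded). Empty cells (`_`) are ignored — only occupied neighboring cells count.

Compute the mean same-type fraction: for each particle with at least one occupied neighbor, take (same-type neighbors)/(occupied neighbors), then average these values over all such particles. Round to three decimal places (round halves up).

Row 0: (0,0)@ 2/2 · (0,1)@ 2/3 · (0,2)% 1/3 · (0,3)% 2/2
Row 1: (1,0)@ 3/3 · (1,1)@ 4/4 · (1,2)@ 1/3 · (1,3)% 1/2
Row 2: (2,0)@ 3/3 · (2,1)@ 2/3
Row 3: (3,0)@ 1/2 · (3,1)% 1/3 · (3,2)% 3/3 · (3,3)% 2/2
Row 4: (4,2)% 2/2 · (4,3)% 2/2
Sum over 16 particles: 2/2 + 2/3 + 1/3 + 2/2 + 3/3 + 4/4 + 1/3 + 1/2 + 3/3 + 2/3 + 1/2 + 1/3 + 3/3 + 2/2 + 2/2 + 2/2 = 37/3; mean = 37/3 ÷ 16 = 37/48 = 0.770833… → 0.771.

0.771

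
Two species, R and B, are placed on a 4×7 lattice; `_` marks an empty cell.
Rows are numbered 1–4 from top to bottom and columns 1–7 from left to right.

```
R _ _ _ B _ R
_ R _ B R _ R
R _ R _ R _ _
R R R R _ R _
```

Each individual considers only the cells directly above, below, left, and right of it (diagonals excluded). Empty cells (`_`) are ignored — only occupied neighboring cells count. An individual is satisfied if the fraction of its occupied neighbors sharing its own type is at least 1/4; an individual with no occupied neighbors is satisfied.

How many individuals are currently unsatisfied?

2

(1,1)R 0/0 ✓
(1,5)B 0/1 ✗
(1,7)R 1/1 ✓
(2,2)R 0/0 ✓
(2,4)B 0/1 ✗
(2,5)R 1/3 ✓
(2,7)R 1/1 ✓
(3,1)R 1/1 ✓
(3,3)R 1/1 ✓
(3,5)R 1/1 ✓
(4,1)R 2/2 ✓
(4,2)R 2/2 ✓
(4,3)R 3/3 ✓
(4,4)R 1/1 ✓
(4,6)R 0/0 ✓
Unsatisfied: (1,5), (2,4) — 2 in total.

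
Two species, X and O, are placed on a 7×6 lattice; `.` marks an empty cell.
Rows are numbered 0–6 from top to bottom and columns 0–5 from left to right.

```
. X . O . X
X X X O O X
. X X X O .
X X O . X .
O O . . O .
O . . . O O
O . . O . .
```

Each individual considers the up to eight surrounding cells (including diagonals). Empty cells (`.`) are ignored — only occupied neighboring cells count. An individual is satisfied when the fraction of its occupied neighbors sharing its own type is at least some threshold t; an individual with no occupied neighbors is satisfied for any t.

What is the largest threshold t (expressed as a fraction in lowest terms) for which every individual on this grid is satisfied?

1/5

(0,1)X 3/3
(0,3)O 2/3
(0,5)X 1/2
(1,0)X 3/3
(1,1)X 5/5
(1,2)X 5/7
(1,3)O 3/6
(1,4)O 3/6
(1,5)X 1/3
(2,1)X 6/7
(2,2)X 5/7
(2,3)X 3/7
(2,4)O 2/5
(3,0)X 2/4
(3,1)X 3/6
(3,2)O 1/5
(3,4)X 1/3
(4,0)O 2/4
(4,1)O 3/5
(4,4)O 2/3
(5,0)O 3/3
(5,4)O 3/3
(5,5)O 2/2
(6,0)O 1/1
(6,3)O 1/1
The smallest same-type fraction is 1/5 at (3,2), which reduces to 1/5. Any threshold above that leaves this individual unsatisfied.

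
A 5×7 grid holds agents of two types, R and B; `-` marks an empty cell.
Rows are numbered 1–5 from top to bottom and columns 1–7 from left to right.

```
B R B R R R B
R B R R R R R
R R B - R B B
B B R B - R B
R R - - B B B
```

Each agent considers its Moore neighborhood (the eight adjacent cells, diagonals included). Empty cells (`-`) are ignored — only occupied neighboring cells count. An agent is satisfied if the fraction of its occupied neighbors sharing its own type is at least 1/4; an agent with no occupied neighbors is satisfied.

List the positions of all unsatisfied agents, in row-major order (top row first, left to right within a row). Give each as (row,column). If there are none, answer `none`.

Row 1: (1,1)B 1/3 satisfied · (1,2)R 2/5 satisfied · (1,3)B 1/5 not · (1,4)R 4/5 satisfied · (1,5)R 5/5 satisfied · (1,6)R 4/5 satisfied · (1,7)B 0/3 not
Row 2: (2,1)R 3/5 satisfied · (2,2)B 3/8 satisfied · (2,3)R 4/7 satisfied · (2,4)R 5/7 satisfied · (2,5)R 6/7 satisfied · (2,6)R 5/8 satisfied · (2,7)R 2/5 satisfied
Row 3: (3,1)R 2/5 satisfied · (3,2)R 4/8 satisfied · (3,3)B 3/7 satisfied · (3,5)R 4/6 satisfied · (3,6)B 2/7 satisfied · (3,7)B 2/5 satisfied
Row 4: (4,1)B 1/5 not · (4,2)B 2/7 satisfied · (4,3)R 2/5 satisfied · (4,4)B 2/4 satisfied · (4,6)R 1/7 not · (4,7)B 4/5 satisfied
Row 5: (5,1)R 1/3 satisfied · (5,2)R 2/4 satisfied · (5,5)B 2/3 satisfied · (5,6)B 3/4 satisfied · (5,7)B 2/3 satisfied

(1,3), (1,7), (4,1), (4,6)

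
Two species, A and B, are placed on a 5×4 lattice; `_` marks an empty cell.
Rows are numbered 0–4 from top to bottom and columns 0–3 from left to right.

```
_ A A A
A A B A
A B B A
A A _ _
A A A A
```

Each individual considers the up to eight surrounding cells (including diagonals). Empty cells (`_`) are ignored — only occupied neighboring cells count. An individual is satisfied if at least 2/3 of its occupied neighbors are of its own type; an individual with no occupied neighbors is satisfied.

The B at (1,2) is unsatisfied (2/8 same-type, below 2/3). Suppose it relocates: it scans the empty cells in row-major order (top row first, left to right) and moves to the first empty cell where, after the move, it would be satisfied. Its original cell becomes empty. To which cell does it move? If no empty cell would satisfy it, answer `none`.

Vacating (1,2). Empty cells in order:
  (0,0): 0/3 same-type → still unsatisfied.
  (3,2): 2/7 same-type → still unsatisfied.
  (3,3): 1/4 same-type → still unsatisfied.

none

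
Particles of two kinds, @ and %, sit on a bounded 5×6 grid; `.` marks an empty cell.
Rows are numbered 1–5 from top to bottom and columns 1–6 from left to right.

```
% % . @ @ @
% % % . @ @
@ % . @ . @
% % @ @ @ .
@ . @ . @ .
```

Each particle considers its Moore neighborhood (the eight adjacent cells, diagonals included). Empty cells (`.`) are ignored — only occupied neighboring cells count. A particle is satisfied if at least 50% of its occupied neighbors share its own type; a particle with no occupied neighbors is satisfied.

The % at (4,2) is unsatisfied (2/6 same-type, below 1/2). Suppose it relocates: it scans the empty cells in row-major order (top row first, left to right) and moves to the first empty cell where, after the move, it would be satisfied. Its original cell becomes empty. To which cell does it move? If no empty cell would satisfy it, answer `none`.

Vacating (4,2). Empty cells in order:
  (1,3): 3/4 same-type → satisfied — stop here.

(1,3)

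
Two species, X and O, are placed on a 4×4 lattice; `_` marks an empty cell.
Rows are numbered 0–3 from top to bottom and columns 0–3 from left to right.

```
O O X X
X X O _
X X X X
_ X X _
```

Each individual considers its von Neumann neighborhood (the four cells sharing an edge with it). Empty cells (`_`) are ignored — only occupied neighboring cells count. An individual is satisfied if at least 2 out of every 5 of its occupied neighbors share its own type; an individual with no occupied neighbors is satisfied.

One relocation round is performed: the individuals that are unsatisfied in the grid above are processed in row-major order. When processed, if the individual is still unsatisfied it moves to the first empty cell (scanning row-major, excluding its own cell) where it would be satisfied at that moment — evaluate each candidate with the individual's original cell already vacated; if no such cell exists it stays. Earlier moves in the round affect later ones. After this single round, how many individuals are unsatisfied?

0

Initially unsatisfied (in order): (0,1), (0,2), (1,2).
  (0,1): no empty cell satisfies it; stays.
  (0,2) → (1,3).
  (1,2) → (0,2).
Resulting grid:
O O O X
X X _ X
X X X X
_ X X _
All satisfied now.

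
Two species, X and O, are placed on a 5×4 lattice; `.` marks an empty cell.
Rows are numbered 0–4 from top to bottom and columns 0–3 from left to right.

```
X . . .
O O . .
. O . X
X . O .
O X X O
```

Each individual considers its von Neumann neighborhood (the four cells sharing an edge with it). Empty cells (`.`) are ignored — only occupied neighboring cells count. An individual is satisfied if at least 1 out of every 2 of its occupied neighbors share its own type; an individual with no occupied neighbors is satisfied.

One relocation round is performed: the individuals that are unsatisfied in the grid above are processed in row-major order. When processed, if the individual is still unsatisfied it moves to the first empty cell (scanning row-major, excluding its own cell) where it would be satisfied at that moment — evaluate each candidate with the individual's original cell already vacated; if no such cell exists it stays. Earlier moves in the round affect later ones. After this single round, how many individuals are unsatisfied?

2

Initially unsatisfied (in order): (0,0), (3,0), (3,2), (4,0), (4,2), (4,3).
  (0,0) → (0,2).
  (3,0) → (0,1).
  (3,2) → (0,0).
  (4,0) → (1,2).
  (4,2): now satisfied by earlier moves; stays.
  (4,3) → (1,3).
Resulting grid:
O X X .
O O O O
. O . X
. . . .
. X X .
Unsatisfied now: (0,1), (2,3).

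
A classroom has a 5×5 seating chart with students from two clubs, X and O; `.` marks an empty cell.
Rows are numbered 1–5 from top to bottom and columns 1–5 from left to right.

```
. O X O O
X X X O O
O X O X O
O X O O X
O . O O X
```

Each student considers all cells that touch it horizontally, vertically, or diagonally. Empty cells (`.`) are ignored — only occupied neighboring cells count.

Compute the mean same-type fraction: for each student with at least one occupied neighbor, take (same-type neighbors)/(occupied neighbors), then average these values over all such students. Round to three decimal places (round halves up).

0.493

(1,2)O 0/4
(1,3)X 2/5
(1,4)O 3/5
(1,5)O 3/3
(2,1)X 2/4
(2,2)X 4/7
(2,3)X 4/8
(2,4)O 5/8
(2,5)O 4/5
(3,1)O 1/5
(3,2)X 4/8
(3,3)O 3/8
(3,4)X 2/8
(3,5)O 3/5
(4,1)O 2/4
(4,2)X 1/7
(4,3)O 4/7
(4,4)O 5/8
(4,5)X 2/5
(5,1)O 1/2
(5,3)O 3/4
(5,4)O 3/5
(5,5)X 1/3
Sum over 23 students: 0/4 + 2/5 + 3/5 + 3/3 + 2/4 + 4/7 + 4/8 + 5/8 + 4/5 + 1/5 + 4/8 + 3/8 + 2/8 + 3/5 + 2/4 + 1/7 + 4/7 + 5/8 + 2/5 + 1/2 + 3/4 + 3/5 + 1/3 = 9529/840; mean = 9529/840 ÷ 23 = 9529/19320 = 0.493219… → 0.493.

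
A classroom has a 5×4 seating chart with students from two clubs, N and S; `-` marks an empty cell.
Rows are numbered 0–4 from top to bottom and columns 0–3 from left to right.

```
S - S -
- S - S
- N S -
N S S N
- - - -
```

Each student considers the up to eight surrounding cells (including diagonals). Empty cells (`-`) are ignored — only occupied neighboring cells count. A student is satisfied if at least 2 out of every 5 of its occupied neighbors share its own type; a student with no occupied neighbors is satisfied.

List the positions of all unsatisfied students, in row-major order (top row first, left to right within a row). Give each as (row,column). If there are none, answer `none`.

Row 0: (0,0)S 1/1 satisfied · (0,2)S 2/2 satisfied
Row 1: (1,1)S 3/4 satisfied · (1,3)S 2/2 satisfied
Row 2: (2,1)N 1/5 not · (2,2)S 4/6 satisfied
Row 3: (3,0)N 1/2 satisfied · (3,1)S 2/4 satisfied · (3,2)S 2/4 satisfied · (3,3)N 0/2 not

(2,1), (3,3)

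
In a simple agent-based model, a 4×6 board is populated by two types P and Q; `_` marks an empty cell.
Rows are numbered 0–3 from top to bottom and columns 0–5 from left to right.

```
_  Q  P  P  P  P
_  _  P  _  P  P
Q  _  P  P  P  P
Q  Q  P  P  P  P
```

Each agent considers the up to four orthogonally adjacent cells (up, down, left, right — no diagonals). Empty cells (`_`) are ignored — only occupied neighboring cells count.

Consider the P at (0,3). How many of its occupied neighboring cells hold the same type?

Occupied neighbors of (0,3): (0,2)=P, (0,4)=P.
Same type (P): 2 of 2.

2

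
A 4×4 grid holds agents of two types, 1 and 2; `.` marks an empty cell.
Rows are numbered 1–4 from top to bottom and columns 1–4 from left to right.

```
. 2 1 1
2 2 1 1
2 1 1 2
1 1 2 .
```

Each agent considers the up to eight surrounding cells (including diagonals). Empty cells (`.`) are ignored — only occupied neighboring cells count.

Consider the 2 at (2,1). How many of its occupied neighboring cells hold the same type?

3

Occupied neighbors of (2,1): (1,2)=2, (2,2)=2, (3,1)=2, (3,2)=1.
Same type (2): 3 of 4.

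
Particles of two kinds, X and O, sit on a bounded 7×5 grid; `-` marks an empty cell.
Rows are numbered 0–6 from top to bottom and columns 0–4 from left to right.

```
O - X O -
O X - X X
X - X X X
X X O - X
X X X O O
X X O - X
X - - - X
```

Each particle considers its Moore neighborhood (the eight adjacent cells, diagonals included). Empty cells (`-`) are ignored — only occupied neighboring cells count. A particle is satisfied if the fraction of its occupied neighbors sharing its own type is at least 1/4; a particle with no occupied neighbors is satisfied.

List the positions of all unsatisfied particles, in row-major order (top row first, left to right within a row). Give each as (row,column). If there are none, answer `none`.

(0,0)O 1/2 ✓
(0,2)X 2/3 ✓
(0,3)O 0/3 ✗
(1,0)O 1/3 ✓
(1,1)X 3/5 ✓
(1,3)X 5/6 ✓
(1,4)X 3/4 ✓
(2,0)X 3/4 ✓
(2,2)X 4/5 ✓
(2,3)X 5/6 ✓
(2,4)X 4/4 ✓
(3,0)X 4/4 ✓
(3,1)X 6/7 ✓
(3,2)O 1/6 ✗
(3,4)X 2/4 ✓
(4,0)X 5/5 ✓
(4,1)X 6/8 ✓
(4,2)X 3/6 ✓
(4,3)O 3/6 ✓
(4,4)O 1/3 ✓
(5,0)X 4/4 ✓
(5,1)X 5/6 ✓
(5,2)O 1/4 ✓
(5,4)X 1/3 ✓
(6,0)X 2/2 ✓
(6,4)X 1/1 ✓

(0,3), (3,2)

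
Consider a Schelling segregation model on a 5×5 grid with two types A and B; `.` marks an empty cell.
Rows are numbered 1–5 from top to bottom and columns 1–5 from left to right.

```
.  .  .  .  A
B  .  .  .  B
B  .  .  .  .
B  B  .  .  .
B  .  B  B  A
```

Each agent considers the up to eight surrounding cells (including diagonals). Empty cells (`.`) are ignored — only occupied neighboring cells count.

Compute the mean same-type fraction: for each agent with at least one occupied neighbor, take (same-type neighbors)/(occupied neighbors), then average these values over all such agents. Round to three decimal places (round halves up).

0.650

Row 1: (1,5)A 0/1
Row 2: (2,1)B 1/1 · (2,5)B 0/1
Row 3: (3,1)B 3/3
Row 4: (4,1)B 3/3 · (4,2)B 4/4
Row 5: (5,1)B 2/2 · (5,3)B 2/2 · (5,4)B 1/2 · (5,5)A 0/1
Sum over 10 agents: 0/1 + 1/1 + 0/1 + 3/3 + 3/3 + 4/4 + 2/2 + 2/2 + 1/2 + 0/1 = 13/2; mean = 13/2 ÷ 10 = 13/20 = 0.65 → 0.650.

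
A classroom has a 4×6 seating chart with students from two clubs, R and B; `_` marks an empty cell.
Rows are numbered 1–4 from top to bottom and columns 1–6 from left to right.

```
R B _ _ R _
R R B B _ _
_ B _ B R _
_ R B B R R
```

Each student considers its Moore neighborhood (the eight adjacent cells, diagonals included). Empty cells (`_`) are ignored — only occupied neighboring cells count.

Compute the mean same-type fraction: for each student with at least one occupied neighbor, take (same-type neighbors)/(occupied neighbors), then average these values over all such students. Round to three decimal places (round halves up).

0.489

Row 1: (1,1)R 2/3 · (1,2)B 1/4 · (1,5)R 0/1
Row 2: (2,1)R 2/4 · (2,2)R 2/5 · (2,3)B 4/5 · (2,4)B 2/4
Row 3: (3,2)B 2/5 · (3,4)B 4/6 · (3,5)R 2/5
Row 4: (4,2)R 0/2 · (4,3)B 3/4 · (4,4)B 2/4 · (4,5)R 2/4 · (4,6)R 2/2
Sum over 15 students: 2/3 + 1/4 + 0/1 + 2/4 + 2/5 + 4/5 + 2/4 + 2/5 + 4/6 + 2/5 + 0/2 + 3/4 + 2/4 + 2/4 + 2/2 = 22/3; mean = 22/3 ÷ 15 = 22/45 = 0.488888… → 0.489.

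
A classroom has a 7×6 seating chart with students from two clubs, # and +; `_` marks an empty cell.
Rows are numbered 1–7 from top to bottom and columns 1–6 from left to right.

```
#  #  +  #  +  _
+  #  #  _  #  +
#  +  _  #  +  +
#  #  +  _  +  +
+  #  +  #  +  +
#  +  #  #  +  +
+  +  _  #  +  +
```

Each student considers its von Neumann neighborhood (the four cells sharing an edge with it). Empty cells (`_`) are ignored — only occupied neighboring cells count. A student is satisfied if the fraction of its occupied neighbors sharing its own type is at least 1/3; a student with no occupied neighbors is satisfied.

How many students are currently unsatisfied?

Row 1: (1,1)# 1/2 ✓ · (1,2)# 2/3 ✓ · (1,3)+ 0/3 ✗ · (1,4)# 0/2 ✗ · (1,5)+ 0/2 ✗
Row 2: (2,1)+ 0/3 ✗ · (2,2)# 2/4 ✓ · (2,3)# 1/2 ✓ · (2,5)# 0/3 ✗ · (2,6)+ 1/2 ✓
Row 3: (3,1)# 1/3 ✓ · (3,2)+ 0/3 ✗ · (3,4)# 0/1 ✗ · (3,5)+ 2/4 ✓ · (3,6)+ 3/3 ✓
Row 4: (4,1)# 2/3 ✓ · (4,2)# 2/4 ✓ · (4,3)+ 1/2 ✓ · (4,5)+ 3/3 ✓ · (4,6)+ 3/3 ✓
Row 5: (5,1)+ 0/3 ✗ · (5,2)# 1/4 ✗ · (5,3)+ 1/4 ✗ · (5,4)# 1/3 ✓ · (5,5)+ 3/4 ✓ · (5,6)+ 3/3 ✓
Row 6: (6,1)# 0/3 ✗ · (6,2)+ 1/4 ✗ · (6,3)# 1/3 ✓ · (6,4)# 3/4 ✓ · (6,5)+ 3/4 ✓ · (6,6)+ 3/3 ✓
Row 7: (7,1)+ 1/2 ✓ · (7,2)+ 2/2 ✓ · (7,4)# 1/2 ✓ · (7,5)+ 2/3 ✓ · (7,6)+ 2/2 ✓
Unsatisfied: (1,3), (1,4), (1,5), (2,1), (2,5), (3,2), (3,4), (5,1), (5,2), (5,3), (6,1), (6,2) — 12 in total.

12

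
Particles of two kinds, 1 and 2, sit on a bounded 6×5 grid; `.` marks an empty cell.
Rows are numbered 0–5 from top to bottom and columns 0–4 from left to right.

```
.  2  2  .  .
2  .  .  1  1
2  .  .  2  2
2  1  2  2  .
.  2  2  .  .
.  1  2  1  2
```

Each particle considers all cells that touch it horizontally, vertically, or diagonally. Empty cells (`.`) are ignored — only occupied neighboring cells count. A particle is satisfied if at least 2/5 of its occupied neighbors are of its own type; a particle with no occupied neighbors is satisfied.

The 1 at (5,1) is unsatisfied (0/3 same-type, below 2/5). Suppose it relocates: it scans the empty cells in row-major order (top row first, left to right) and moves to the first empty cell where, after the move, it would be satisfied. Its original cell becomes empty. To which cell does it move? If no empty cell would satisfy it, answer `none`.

Vacating (5,1). Empty cells in order:
  (0,0): 0/2 same-type → still unsatisfied.
  (0,3): 2/3 same-type → satisfied — stop here.

(0,3)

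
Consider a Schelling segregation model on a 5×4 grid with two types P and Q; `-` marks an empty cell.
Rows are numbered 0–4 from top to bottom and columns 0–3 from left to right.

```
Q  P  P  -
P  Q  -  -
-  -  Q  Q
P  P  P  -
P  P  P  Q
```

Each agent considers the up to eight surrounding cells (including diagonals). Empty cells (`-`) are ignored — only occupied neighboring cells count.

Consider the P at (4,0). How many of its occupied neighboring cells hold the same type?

3

Occupied neighbors of (4,0): (3,0)=P, (3,1)=P, (4,1)=P.
Same type (P): 3 of 3.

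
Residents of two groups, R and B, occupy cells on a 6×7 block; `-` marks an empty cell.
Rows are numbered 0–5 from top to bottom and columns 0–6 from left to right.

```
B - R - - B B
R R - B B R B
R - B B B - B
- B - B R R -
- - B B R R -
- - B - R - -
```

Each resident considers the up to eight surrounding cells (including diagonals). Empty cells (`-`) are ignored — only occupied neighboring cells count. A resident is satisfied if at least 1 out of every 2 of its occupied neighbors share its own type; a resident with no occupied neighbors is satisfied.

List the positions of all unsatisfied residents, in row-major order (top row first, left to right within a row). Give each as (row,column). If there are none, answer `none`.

Row 0: (0,0)B 0/2 unhappy · (0,2)R 1/2 ok · (0,5)B 3/4 ok · (0,6)B 2/3 ok
Row 1: (1,0)R 2/3 ok · (1,1)R 3/5 ok · (1,3)B 4/5 ok · (1,4)B 4/5 ok · (1,5)R 0/6 unhappy · (1,6)B 3/4 ok
Row 2: (2,0)R 2/3 ok · (2,2)B 4/5 ok · (2,3)B 5/6 ok · (2,4)B 4/7 ok · (2,6)B 1/3 unhappy
Row 3: (3,1)B 2/3 ok · (3,3)B 5/7 ok · (3,4)R 3/7 unhappy · (3,5)R 3/5 ok
Row 4: (4,2)B 4/4 ok · (4,3)B 3/6 ok · (4,4)R 4/6 ok · (4,5)R 4/4 ok
Row 5: (5,2)B 2/2 ok · (5,4)R 2/3 ok

(0,0), (1,5), (2,6), (3,4)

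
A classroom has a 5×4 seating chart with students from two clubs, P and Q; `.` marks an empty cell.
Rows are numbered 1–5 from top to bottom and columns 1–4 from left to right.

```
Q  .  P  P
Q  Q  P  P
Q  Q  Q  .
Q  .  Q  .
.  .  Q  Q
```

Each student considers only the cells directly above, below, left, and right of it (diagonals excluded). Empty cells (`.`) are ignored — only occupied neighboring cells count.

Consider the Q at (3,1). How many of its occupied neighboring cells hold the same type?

3

Occupied neighbors of (3,1): (2,1)=Q, (4,1)=Q, (3,2)=Q.
Same type (Q): 3 of 3.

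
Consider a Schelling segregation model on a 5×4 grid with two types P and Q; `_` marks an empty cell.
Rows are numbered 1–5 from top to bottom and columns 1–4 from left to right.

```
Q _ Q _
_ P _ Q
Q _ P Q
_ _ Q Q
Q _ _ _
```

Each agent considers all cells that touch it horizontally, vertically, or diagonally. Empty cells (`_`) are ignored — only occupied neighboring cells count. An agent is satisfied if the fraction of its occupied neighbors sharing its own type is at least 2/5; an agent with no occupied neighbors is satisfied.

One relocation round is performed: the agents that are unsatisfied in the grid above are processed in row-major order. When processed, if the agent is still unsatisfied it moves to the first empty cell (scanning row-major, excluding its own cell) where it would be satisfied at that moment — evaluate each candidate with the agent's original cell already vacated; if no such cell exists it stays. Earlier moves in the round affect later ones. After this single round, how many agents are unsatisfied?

1

Initially unsatisfied (in order): (1,1), (2,2), (3,1), (3,3).
  (1,1) → (1,2).
  (2,2): no empty cell satisfies it; stays.
  (3,1) → (1,1).
  (3,3) → (3,1).
Resulting grid:
Q Q Q _
_ P _ Q
P _ _ Q
_ _ Q Q
Q _ _ _
Unsatisfied now: (2,2).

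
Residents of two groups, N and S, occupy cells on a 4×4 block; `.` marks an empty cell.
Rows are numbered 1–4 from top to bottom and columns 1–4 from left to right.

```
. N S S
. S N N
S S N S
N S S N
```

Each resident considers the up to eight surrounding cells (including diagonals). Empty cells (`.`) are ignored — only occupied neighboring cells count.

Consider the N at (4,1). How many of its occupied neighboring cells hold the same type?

Occupied neighbors of (4,1): (3,1)=S, (3,2)=S, (4,2)=S.
Same type (N): 0 of 3.

0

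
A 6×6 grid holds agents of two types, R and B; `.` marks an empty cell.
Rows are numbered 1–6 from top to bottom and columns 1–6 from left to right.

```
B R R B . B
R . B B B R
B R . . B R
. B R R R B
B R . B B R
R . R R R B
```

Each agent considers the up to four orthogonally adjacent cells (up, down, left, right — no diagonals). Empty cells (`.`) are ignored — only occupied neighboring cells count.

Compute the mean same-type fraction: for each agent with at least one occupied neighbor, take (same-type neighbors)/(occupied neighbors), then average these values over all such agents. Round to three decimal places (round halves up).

(1,1)B 0/2
(1,2)R 1/2
(1,3)R 1/3
(1,4)B 1/2
(1,6)B 0/1
(2,1)R 0/2
(2,3)B 1/2
(2,4)B 3/3
(2,5)B 2/3
(2,6)R 1/3
(3,1)B 0/2
(3,2)R 0/2
(3,5)B 1/3
(3,6)R 1/3
(4,2)B 0/3
(4,3)R 1/2
(4,4)R 2/3
(4,5)R 1/4
(4,6)B 0/3
(5,1)B 0/2
(5,2)R 0/2
(5,4)B 1/3
(5,5)B 1/4
(5,6)R 0/3
(6,1)R 0/1
(6,3)R 1/1
(6,4)R 2/3
(6,5)R 1/3
(6,6)B 0/2
Sum over 29 agents: 0/2 + 1/2 + 1/3 + 1/2 + 0/1 + 0/2 + 1/2 + 3/3 + 2/3 + 1/3 + 0/2 + 0/2 + 1/3 + 1/3 + 0/3 + 1/2 + 2/3 + 1/4 + 0/3 + 0/2 + 0/2 + 1/3 + 1/4 + 0/3 + 0/1 + 1/1 + 2/3 + 1/3 + 0/2 = 17/2; mean = 17/2 ÷ 29 = 17/58 = 0.293103… → 0.293.

0.293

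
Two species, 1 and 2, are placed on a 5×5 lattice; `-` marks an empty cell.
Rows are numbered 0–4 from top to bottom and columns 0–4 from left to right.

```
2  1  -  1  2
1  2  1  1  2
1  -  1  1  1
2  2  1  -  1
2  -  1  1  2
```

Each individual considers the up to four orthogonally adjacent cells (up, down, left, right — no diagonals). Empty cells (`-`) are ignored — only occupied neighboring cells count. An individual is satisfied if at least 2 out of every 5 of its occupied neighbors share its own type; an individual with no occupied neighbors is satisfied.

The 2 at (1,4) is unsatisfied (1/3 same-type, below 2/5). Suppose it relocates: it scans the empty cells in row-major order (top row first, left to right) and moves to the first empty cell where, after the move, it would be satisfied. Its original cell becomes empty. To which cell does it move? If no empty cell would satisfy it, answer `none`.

Vacating (1,4). Empty cells in order:
  (0,2): 0/3 same-type → still unsatisfied.
  (2,1): 2/4 same-type → satisfied — stop here.

(2,1)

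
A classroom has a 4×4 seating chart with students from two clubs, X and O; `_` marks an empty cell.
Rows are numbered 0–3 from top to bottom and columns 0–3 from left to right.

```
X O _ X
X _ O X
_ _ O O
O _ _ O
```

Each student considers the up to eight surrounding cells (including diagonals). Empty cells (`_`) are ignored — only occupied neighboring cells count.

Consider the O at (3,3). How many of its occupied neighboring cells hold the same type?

Occupied neighbors of (3,3): (2,2)=O, (2,3)=O.
Same type (O): 2 of 2.

2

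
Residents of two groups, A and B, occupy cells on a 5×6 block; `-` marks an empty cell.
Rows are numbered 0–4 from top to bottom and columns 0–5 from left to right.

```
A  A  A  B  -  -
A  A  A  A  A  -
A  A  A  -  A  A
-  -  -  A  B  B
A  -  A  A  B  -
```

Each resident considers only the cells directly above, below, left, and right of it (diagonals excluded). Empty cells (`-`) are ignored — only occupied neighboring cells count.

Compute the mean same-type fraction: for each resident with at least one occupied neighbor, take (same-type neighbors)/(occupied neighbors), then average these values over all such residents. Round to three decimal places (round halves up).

(0,0)A 2/2
(0,1)A 3/3
(0,2)A 2/3
(0,3)B 0/2
(1,0)A 3/3
(1,1)A 4/4
(1,2)A 4/4
(1,3)A 2/3
(1,4)A 2/2
(2,0)A 2/2
(2,1)A 3/3
(2,2)A 2/2
(2,4)A 2/3
(2,5)A 1/2
(3,3)A 1/2
(3,4)B 2/4
(3,5)B 1/2
(4,0)A — no occupied neighbors
(4,2)A 1/1
(4,3)A 2/3
(4,4)B 1/2
Sum over 20 residents: 2/2 + 3/3 + 2/3 + 0/2 + 3/3 + 4/4 + 4/4 + 2/3 + 2/2 + 2/2 + 3/3 + 2/2 + 2/3 + 1/2 + 1/2 + 2/4 + 1/2 + 1/1 + 2/3 + 1/2 = 91/6; mean = 91/6 ÷ 20 = 91/120 = 0.758333… → 0.758.

0.758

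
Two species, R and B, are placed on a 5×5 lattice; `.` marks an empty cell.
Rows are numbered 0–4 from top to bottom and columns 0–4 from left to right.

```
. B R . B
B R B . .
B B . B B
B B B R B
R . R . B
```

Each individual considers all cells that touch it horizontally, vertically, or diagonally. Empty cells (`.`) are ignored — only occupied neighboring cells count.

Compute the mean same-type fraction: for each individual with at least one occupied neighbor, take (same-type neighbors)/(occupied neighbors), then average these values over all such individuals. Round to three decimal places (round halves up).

Row 0: (0,1)B 2/4 · (0,2)R 1/3 · (0,4)B — no occupied neighbors
Row 1: (1,0)B 3/4 · (1,1)R 1/6 · (1,2)B 3/5
Row 2: (2,0)B 4/5 · (2,1)B 6/7 · (2,3)B 4/5 · (2,4)B 2/3
Row 3: (3,0)B 3/4 · (3,1)B 4/6 · (3,2)B 3/5 · (3,3)R 1/6 · (3,4)B 3/4
Row 4: (4,0)R 0/2 · (4,2)R 1/3 · (4,4)B 1/2
Sum over 17 individuals: 2/4 + 1/3 + 3/4 + 1/6 + 3/5 + 4/5 + 6/7 + 4/5 + 2/3 + 3/4 + 4/6 + 3/5 + 1/6 + 3/4 + 0/2 + 1/3 + 1/2 = 3881/420; mean = 3881/420 ÷ 17 = 3881/7140 = 0.543557… → 0.544.

0.544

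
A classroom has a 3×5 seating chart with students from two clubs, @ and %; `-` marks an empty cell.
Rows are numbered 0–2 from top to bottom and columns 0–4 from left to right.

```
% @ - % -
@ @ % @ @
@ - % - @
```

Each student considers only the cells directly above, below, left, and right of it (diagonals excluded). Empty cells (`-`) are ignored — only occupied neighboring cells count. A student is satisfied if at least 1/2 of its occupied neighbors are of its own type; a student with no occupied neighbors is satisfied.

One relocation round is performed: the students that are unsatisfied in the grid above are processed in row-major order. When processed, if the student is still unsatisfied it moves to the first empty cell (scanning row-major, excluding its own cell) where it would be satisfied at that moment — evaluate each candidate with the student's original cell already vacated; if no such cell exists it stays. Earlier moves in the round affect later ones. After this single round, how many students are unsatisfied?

Initially unsatisfied (in order): (0,0), (0,3), (1,2), (1,3).
  (0,0) → (0,2).
  (0,3): now satisfied by earlier moves; stays.
  (1,2): now satisfied by earlier moves; stays.
  (1,3) → (0,0).
Resulting grid:
@ @ % % -
@ @ % - @
@ - % - @
All satisfied now.

0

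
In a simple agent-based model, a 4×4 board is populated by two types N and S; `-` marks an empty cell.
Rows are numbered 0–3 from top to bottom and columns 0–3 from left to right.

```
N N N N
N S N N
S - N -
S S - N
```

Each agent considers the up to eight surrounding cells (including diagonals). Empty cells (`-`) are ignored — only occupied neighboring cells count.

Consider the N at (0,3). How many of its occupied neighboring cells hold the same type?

Occupied neighbors of (0,3): (0,2)=N, (1,2)=N, (1,3)=N.
Same type (N): 3 of 3.

3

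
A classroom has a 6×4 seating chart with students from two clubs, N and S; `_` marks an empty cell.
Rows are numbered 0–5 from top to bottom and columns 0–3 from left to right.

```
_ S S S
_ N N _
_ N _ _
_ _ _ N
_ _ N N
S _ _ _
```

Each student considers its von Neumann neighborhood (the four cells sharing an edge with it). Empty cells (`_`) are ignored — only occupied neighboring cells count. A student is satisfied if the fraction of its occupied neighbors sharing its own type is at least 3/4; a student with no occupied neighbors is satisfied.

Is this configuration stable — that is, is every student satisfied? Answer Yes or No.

No

Row 0: (0,1)S 1/2 ✗ · (0,2)S 2/3 ✗ · (0,3)S 1/1 ✓
Row 1: (1,1)N 2/3 ✗ · (1,2)N 1/2 ✗
Row 2: (2,1)N 1/1 ✓
Row 3: (3,3)N 1/1 ✓
Row 4: (4,2)N 1/1 ✓ · (4,3)N 2/2 ✓
Row 5: (5,0)S 0/0 ✓
For instance (0,1) has only 1/2 same-type neighbors, below 3/4.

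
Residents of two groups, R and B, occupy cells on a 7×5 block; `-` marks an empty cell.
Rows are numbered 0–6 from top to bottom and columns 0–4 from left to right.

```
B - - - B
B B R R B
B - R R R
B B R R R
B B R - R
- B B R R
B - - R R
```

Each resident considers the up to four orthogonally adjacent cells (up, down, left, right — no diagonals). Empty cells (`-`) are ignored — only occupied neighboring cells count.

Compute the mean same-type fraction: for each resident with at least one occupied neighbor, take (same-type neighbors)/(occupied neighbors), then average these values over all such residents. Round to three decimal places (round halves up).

Row 0: (0,0)B 1/1 · (0,4)B 1/1
Row 1: (1,0)B 3/3 · (1,1)B 1/2 · (1,2)R 2/3 · (1,3)R 2/3 · (1,4)B 1/3
Row 2: (2,0)B 2/2 · (2,2)R 3/3 · (2,3)R 4/4 · (2,4)R 2/3
Row 3: (3,0)B 3/3 · (3,1)B 2/3 · (3,2)R 3/4 · (3,3)R 3/3 · (3,4)R 3/3
Row 4: (4,0)B 2/2 · (4,1)B 3/4 · (4,2)R 1/3 · (4,4)R 2/2
Row 5: (5,1)B 2/2 · (5,2)B 1/3 · (5,3)R 2/3 · (5,4)R 3/3
Row 6: (6,0)B — no occupied neighbors · (6,3)R 2/2 · (6,4)R 2/2
Sum over 26 residents: 1/1 + 1/1 + 3/3 + 1/2 + 2/3 + 2/3 + 1/3 + 2/2 + 3/3 + 4/4 + 2/3 + 3/3 + 2/3 + 3/4 + 3/3 + 3/3 + 2/2 + 3/4 + 1/3 + 2/2 + 2/2 + 1/3 + 2/3 + 3/3 + 2/2 + 2/2 = 64/3; mean = 64/3 ÷ 26 = 32/39 = 0.820512… → 0.821.

0.821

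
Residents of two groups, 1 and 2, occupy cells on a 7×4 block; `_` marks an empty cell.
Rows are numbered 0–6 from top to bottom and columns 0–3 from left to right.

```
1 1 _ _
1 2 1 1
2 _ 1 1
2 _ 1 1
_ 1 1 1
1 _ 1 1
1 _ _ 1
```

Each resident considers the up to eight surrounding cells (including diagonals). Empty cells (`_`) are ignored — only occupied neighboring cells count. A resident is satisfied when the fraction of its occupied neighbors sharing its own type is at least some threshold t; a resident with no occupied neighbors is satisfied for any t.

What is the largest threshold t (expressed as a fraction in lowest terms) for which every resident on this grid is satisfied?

Row 0: (0,0)1 2/3 · (0,1)1 3/4
Row 1: (1,0)1 2/4 · (1,1)2 1/6 · (1,2)1 4/5 · (1,3)1 3/3
Row 2: (2,0)2 2/3 · (2,2)1 5/6 · (2,3)1 5/5
Row 3: (3,0)2 1/2 · (3,2)1 6/6 · (3,3)1 5/5
Row 4: (4,1)1 4/5 · (4,2)1 6/6 · (4,3)1 5/5
Row 5: (5,0)1 2/2 · (5,2)1 5/5 · (5,3)1 4/4
Row 6: (6,0)1 1/1 · (6,3)1 2/2
The smallest same-type fraction is 1/6 at (1,1), which reduces to 1/6. Any threshold above that leaves this resident unsatisfied.

1/6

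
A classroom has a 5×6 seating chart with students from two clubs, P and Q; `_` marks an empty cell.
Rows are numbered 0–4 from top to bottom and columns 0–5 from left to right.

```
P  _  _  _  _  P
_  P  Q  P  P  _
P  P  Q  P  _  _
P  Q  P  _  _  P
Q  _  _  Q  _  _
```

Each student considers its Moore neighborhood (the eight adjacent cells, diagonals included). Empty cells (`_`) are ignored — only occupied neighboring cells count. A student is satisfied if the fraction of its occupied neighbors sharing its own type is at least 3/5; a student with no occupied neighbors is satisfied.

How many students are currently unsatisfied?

9

(0,0)P 1/1 satisfied
(0,5)P 1/1 satisfied
(1,1)P 3/5 satisfied
(1,2)Q 1/5 not
(1,3)P 2/4 not
(1,4)P 3/3 satisfied
(2,0)P 3/4 satisfied
(2,1)P 4/7 not
(2,2)Q 2/7 not
(2,3)P 3/5 satisfied
(3,0)P 2/4 not
(3,1)Q 2/6 not
(3,2)P 2/5 not
(3,5)P 0/0 satisfied
(4,0)Q 1/2 not
(4,3)Q 0/1 not
Unsatisfied: (1,2), (1,3), (2,1), (2,2), (3,0), (3,1), (3,2), (4,0), (4,3) — 9 in total.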